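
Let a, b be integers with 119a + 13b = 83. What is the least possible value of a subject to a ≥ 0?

gcd(119, 13):
  119 = 9·13 + 2
  13 = 6·2 + 1
  2 = 2·1
so gcd(119, 13) = 1.
1 divides 83, so solutions exist.
Back-substitute for Bézout coefficients:
  1 = 13 - 6·2
  ... = 119·(-6) + 13·(55)
Scale by 83/1 = 83: (a₀, b₀) = (-498, 4565).
General solution: a = -498 + 13t, b = 4565 - 119t for integer t.
a ≥ 0: smallest is -498 mod 13 = 9 (at t = 39), with b = -76.

9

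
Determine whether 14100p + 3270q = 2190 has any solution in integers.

yes

gcd(14100, 3270) = 30.
30 divides 2190, so integer solutions exist.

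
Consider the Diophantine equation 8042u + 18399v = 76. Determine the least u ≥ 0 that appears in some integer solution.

10634

gcd(18399, 8042):
  18399 = 2×8042 + 2315
  8042 = 3×2315 + 1097
  2315 = 2×1097 + 121
  1097 = 9×121 + 8
  121 = 15×8 + 1
  8 = 8×1
so gcd(18399, 8042) = 1.
1 divides 76, so solutions exist.
Back-substitute for Bézout coefficients:
  1 = 121 - 15×8
  ... = 8042×(-2281) + 18399×(997)
Scale by 76/1 = 76: (u₀, v₀) = (-173356, 75772).
General solution: u = -173356 + 18399t, v = 75772 - 8042t for integer t.
u ≥ 0: smallest is -173356 mod 18399 = 10634 (at t = 10), with v = -4648.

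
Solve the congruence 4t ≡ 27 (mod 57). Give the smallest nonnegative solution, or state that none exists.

21

gcd(57, 4) = 1.
1 divides 27, so solutions exist.
By Bézout, 4×(-14) + 57×(1) = 1.
So 4×(-14) ≡ 1 (mod 57); multiply by 27: t ≡ -378 (mod 57).
Smallest nonnegative: t = -378 mod 57 = 21.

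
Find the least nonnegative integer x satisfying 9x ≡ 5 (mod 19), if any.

9

gcd(19, 9) = 1.
1 divides 5, so solutions exist.
By Bézout, 9×(-2) + 19×(1) = 1.
So 9×(-2) ≡ 1 (mod 19); multiply by 5: x ≡ -10 (mod 19).
Smallest nonnegative: x = -10 mod 19 = 9.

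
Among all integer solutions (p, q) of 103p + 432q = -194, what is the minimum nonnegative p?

gcd(432, 103):
  432 = 4×103 + 20
  103 = 5×20 + 3
  20 = 6×3 + 2
  3 = 1×2 + 1
  2 = 2×1
so gcd(432, 103) = 1.
1 divides -194, so solutions exist.
Back-substitute for Bézout coefficients:
  1 = 3 - 1×2
  ... = 103×(151) + 432×(-36)
Scale by -194/1 = -194: (p₀, q₀) = (-29294, 6984).
General solution: p = -29294 + 432t, q = 6984 - 103t for integer t.
p ≥ 0: smallest is -29294 mod 432 = 82 (at t = 68), with q = -20.

82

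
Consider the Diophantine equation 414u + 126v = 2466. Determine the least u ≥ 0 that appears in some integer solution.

gcd(414, 126) = 18  (414 = 3×126 + 36, 126 = 3×36 + 18, 36 = 2×18).
18 divides 2466, so solutions exist.
Back-substituting, 414×(-3) + 126×(10) = 18.
Scale by 2466/18 = 137: (u₀, v₀) = (-411, 1370).
General solution: u = -411 + 7t, v = 1370 - 23t for integer t.
u ≥ 0: smallest is -411 mod 7 = 2 (at t = 59), with v = 13.

2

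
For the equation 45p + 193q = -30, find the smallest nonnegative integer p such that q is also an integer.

128

gcd(193, 45) = 1.
1 divides -30, so solutions exist.
By Bézout, 45*(-30) + 193*(7) = 1.
Scale by -30/1 = -30: (p₀, q₀) = (900, -210).
General solution: p = 900 + 193t, q = -210 - 45t for integer t.
p ≥ 0: smallest is 900 mod 193 = 128 (at t = -4), with q = -30.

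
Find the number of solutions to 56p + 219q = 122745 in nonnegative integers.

gcd(219, 56) = 1.
By Bézout, 56·(-43) + 219·(11) = 1.
One solution: (84, 539).
General: p = 84 + 219t, q = 539 - 56t.
p ≥ 0 ⇒ t ≥ 0; q ≥ 0 ⇒ t ≤ 9. So t ∈ [0, 9]: 10 solutions.

10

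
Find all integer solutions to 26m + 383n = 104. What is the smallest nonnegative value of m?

gcd(383, 26) = 1  (383 = 14×26 + 19, 26 = 1×19 + 7, 19 = 2×7 + 5, 7 = 1×5 + 2, 5 = 2×2 + 1, 2 = 2×1).
1 divides 104, so solutions exist.
Back-substituting, 26×(-162) + 383×(11) = 1.
Scale by 104/1 = 104: (m₀, n₀) = (-16848, 1144).
General solution: m = -16848 + 383t, n = 1144 - 26t for integer t.
m ≥ 0: smallest is -16848 mod 383 = 4 (at t = 44), with n = 0.

4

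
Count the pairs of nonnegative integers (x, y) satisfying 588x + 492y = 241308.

gcd(588, 492) = 12  (588 = 1×492 + 96, 492 = 5×96 + 12, 96 = 8×12).
Back-substituting, 588×(-5) + 492×(6) = 12.
Scale by 20109: one solution is (-100545, 120654). Reduce x mod 41: (28, 457).
General: x = 28 + 41t, y = 457 - 49t.
x ≥ 0 ⇒ t ≥ 0; y ≥ 0 ⇒ t ≤ 9. So t ∈ [0, 9]: 10 solutions.

10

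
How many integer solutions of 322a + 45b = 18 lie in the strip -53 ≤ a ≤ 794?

gcd(322, 45) = 1.
By Bézout, 322×(13) + 45×(-93) = 1.
Particular solution: (9, -64).
General solution: a = 9 + 45t, b = -64 - 322t for integer t.
-53 ≤ 9 + 45t ≤ 794 gives t ∈ [-1, 17], which is 19 values.

19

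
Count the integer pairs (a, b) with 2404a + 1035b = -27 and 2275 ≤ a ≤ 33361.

gcd(2404, 1035) = 1  (2404 = 2·1035 + 334, 1035 = 3·334 + 33, 334 = 10·33 + 4, 33 = 8·4 + 1, 4 = 4·1).
Back-substituting, 2404·(-251) + 1035·(583) = 1.
Scale by -27: particular solution (6777, -15741); reduce a mod 1035: (567, -1317).
General solution: a = 567 + 1035t, b = -1317 - 2404t for integer t.
2275 ≤ 567 + 1035t ≤ 33361 gives t ∈ [2, 31], which is 30 values.

30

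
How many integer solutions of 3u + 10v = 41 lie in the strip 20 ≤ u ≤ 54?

gcd(10, 3) = 1  (10 = 3×3 + 1, 3 = 3×1).
Back-substituting, 3×(-3) + 10×(1) = 1.
Scale by 41: particular solution (-123, 41); reduce u mod 10: (7, 2).
General solution: u = 7 + 10t, v = 2 - 3t for integer t.
20 ≤ 7 + 10t ≤ 54 gives t ∈ [2, 4], which is 3 values.

3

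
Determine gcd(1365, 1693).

gcd(1693, 1365):
  1693 = 1×1365 + 328
  1365 = 4×328 + 53
  328 = 6×53 + 10
  53 = 5×10 + 3
  10 = 3×3 + 1
  3 = 3×1
so gcd(1693, 1365) = 1.

1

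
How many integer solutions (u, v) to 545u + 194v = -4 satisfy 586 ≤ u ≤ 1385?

4

gcd(545, 194) = 1  (545 = 2×194 + 157, 194 = 1×157 + 37, 157 = 4×37 + 9, 37 = 4×9 + 1, 9 = 9×1).
Back-substituting, 545×(-21) + 194×(59) = 1.
Scale by -4: particular solution (84, -236); reduce u mod 194: (84, -236).
General solution: u = 84 + 194t, v = -236 - 545t for integer t.
586 ≤ 84 + 194t ≤ 1385 gives t ∈ [3, 6], which is 4 values.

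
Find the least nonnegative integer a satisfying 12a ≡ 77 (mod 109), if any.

gcd(109, 12) = 1.
1 divides 77, so solutions exist.
By Bézout, 12×(-9) + 109×(1) = 1.
So 12×(-9) ≡ 1 (mod 109); multiply by 77: a ≡ -693 (mod 109).
Smallest nonnegative: a = -693 mod 109 = 70.

70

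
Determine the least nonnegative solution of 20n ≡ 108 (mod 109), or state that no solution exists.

49

gcd(109, 20):
  109 = 5·20 + 9
  20 = 2·9 + 2
  9 = 4·2 + 1
  2 = 2·1
so gcd(109, 20) = 1.
1 divides 108, so solutions exist.
Back-substitute for Bézout coefficients:
  1 = 9 - 4·2
  ... = 20·(-49) + 109·(9)
So 20·(-49) ≡ 1 (mod 109); multiply by 108: n ≡ -5292 (mod 109).
Smallest nonnegative: n = -5292 mod 109 = 49.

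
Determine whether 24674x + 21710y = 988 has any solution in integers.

gcd(24674, 21710):
  24674 = 1×21710 + 2964
  21710 = 7×2964 + 962
  2964 = 3×962 + 78
  962 = 12×78 + 26
  78 = 3×26
so gcd(24674, 21710) = 26.
26 divides 988, so integer solutions exist.

yes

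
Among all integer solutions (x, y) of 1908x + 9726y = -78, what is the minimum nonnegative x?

525

gcd(9726, 1908) = 6  (9726 = 5*1908 + 186, 1908 = 10*186 + 48, 186 = 3*48 + 42, 48 = 1*42 + 6, 42 = 7*6).
6 divides -78, so solutions exist.
Back-substituting, 1908*(209) + 9726*(-41) = 6.
Scale by -78/6 = -13: (x₀, y₀) = (-2717, 533).
General solution: x = -2717 + 1621t, y = 533 - 318t for integer t.
x ≥ 0: smallest is -2717 mod 1621 = 525 (at t = 2), with y = -103.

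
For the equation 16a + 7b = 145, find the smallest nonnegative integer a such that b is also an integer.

6

gcd(16, 7):
  16 = 2×7 + 2
  7 = 3×2 + 1
  2 = 2×1
so gcd(16, 7) = 1.
1 divides 145, so solutions exist.
Back-substitute for Bézout coefficients:
  1 = 7 - 3×2
  ... = 16×(-3) + 7×(7)
Scale by 145/1 = 145: (a₀, b₀) = (-435, 1015).
General solution: a = -435 + 7t, b = 1015 - 16t for integer t.
a ≥ 0: smallest is -435 mod 7 = 6 (at t = 63), with b = 7.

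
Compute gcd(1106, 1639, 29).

1

gcd(1639, 1106) = 1.
gcd(1, 29) = 1.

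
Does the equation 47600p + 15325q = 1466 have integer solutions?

no

gcd(47600, 15325) = 25  (47600 = 3×15325 + 1625, 15325 = 9×1625 + 700, 1625 = 2×700 + 225, 700 = 3×225 + 25, 225 = 9×25).
25 does not divide 1466 (remainder 16), so no integer solutions.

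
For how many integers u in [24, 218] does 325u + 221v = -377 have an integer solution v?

gcd(325, 221):
  325 = 1·221 + 104
  221 = 2·104 + 13
  104 = 8·13
so gcd(325, 221) = 13.
Back-substitute for Bézout coefficients:
  13 = 221 - 2·104
  ... = 325·(-2) + 221·(3)
Scale by -29: particular solution (58, -87); reduce u mod 17: (7, -12).
General solution: u = 7 + 17t, v = -12 - 25t for integer t.
24 ≤ 7 + 17t ≤ 218 gives t ∈ [1, 12], which is 12 values.

12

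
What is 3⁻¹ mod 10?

gcd(10, 3):
  10 = 3·3 + 1
  3 = 3·1
so gcd(10, 3) = 1.
Back-substitute for Bézout coefficients:
  1 = 10 - 3·3
  ... = 3·(-3) + 10·(1)
So 3·-3 ≡ 1 (mod 10), and -3 mod 10 = 7.

7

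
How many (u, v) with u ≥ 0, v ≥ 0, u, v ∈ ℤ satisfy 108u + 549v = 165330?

25

gcd(549, 108):
  549 = 5×108 + 9
  108 = 12×9
so gcd(549, 108) = 9.
Back-substitute for Bézout coefficients:
  9 = 549 - 5×108
  ... = 108×(-5) + 549×(1)
Scale by 18370: one solution is (-91850, 18370). Reduce u mod 61: (16, 298).
General: u = 16 + 61t, v = 298 - 12t.
u ≥ 0 ⇒ t ≥ 0; v ≥ 0 ⇒ t ≤ 24. So t ∈ [0, 24]: 25 solutions.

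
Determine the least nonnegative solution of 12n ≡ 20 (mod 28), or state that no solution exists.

4

gcd(28, 12) = 4  (28 = 2·12 + 4, 12 = 3·4).
4 divides 20, so solutions exist.
Back-substituting, 12·(-2) + 28·(1) = 4.
So 12·(-2) ≡ 4 (mod 28); multiply by 5: n ≡ -10 (mod 7).
Smallest nonnegative: n = -10 mod 7 = 4.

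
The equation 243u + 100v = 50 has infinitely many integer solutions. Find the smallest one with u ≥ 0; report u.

50

gcd(243, 100):
  243 = 2×100 + 43
  100 = 2×43 + 14
  43 = 3×14 + 1
  14 = 14×1
so gcd(243, 100) = 1.
1 divides 50, so solutions exist.
Back-substitute for Bézout coefficients:
  1 = 43 - 3×14
  ... = 243×(7) + 100×(-17)
Scale by 50/1 = 50: (u₀, v₀) = (350, -850).
General solution: u = 350 + 100t, v = -850 - 243t for integer t.
u ≥ 0: smallest is 350 mod 100 = 50 (at t = -3), with v = -121.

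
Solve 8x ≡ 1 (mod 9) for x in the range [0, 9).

gcd(9, 8) = 1.
By Bézout, 8·(-1) + 9·(1) = 1.
So 8·-1 ≡ 1 (mod 9), and -1 mod 9 = 8.

8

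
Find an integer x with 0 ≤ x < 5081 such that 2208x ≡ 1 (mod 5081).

gcd(5081, 2208) = 1.
By Bézout, 2208·(-978) + 5081·(425) = 1.
So 2208·-978 ≡ 1 (mod 5081), and -978 mod 5081 = 4103.

4103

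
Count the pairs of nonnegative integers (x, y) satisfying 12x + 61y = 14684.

20

gcd(61, 12):
  61 = 5×12 + 1
  12 = 12×1
so gcd(61, 12) = 1.
Back-substitute for Bézout coefficients:
  1 = 61 - 5×12
  ... = 12×(-5) + 61×(1)
Scale by 14684: one solution is (-73420, 14684). Reduce x mod 61: (24, 236).
General: x = 24 + 61t, y = 236 - 12t.
x ≥ 0 ⇒ t ≥ 0; y ≥ 0 ⇒ t ≤ 19. So t ∈ [0, 19]: 20 solutions.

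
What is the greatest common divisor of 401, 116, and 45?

gcd(401, 116):
  401 = 3×116 + 53
  116 = 2×53 + 10
  53 = 5×10 + 3
  10 = 3×3 + 1
  3 = 3×1
so gcd(401, 116) = 1.
gcd(1, 45) = 1.

1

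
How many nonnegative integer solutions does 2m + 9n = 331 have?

gcd(9, 2):
  9 = 4×2 + 1
  2 = 2×1
so gcd(9, 2) = 1.
Back-substitute for Bézout coefficients:
  1 = 9 - 4×2
  ... = 2×(-4) + 9×(1)
Scale by 331: one solution is (-1324, 331). Reduce m mod 9: (8, 35).
General: m = 8 + 9t, n = 35 - 2t.
m ≥ 0 ⇒ t ≥ 0; n ≥ 0 ⇒ t ≤ 17. So t ∈ [0, 17]: 18 solutions.

18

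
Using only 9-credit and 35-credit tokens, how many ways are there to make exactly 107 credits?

1

Need nonnegative integers with 9j + 35k = 107.
gcd(9, 35) = 1, and 9·(4) + 35·(-1) = 1.
So (j₀, k₀) = (428, -107); general j = 428 + 35t, k = -107 - 9t.
j ≥ 0 ⇒ t ≥ -12; k ≥ 0 ⇒ t ≤ -12. That's 1 value of t.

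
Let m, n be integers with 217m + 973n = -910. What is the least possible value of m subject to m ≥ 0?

gcd(973, 217) = 7.
7 divides -910, so solutions exist.
By Bézout, 217·(9) + 973·(-2) = 7.
Scale by -910/7 = -130: (m₀, n₀) = (-1170, 260).
General solution: m = -1170 + 139t, n = 260 - 31t for integer t.
m ≥ 0: smallest is -1170 mod 139 = 81 (at t = 9), with n = -19.

81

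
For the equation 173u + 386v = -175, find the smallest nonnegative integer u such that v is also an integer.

57

gcd(386, 173):
  386 = 2×173 + 40
  173 = 4×40 + 13
  40 = 3×13 + 1
  13 = 13×1
so gcd(386, 173) = 1.
1 divides -175, so solutions exist.
Back-substitute for Bézout coefficients:
  1 = 40 - 3×13
  ... = 173×(-29) + 386×(13)
Scale by -175/1 = -175: (u₀, v₀) = (5075, -2275).
General solution: u = 5075 + 386t, v = -2275 - 173t for integer t.
u ≥ 0: smallest is 5075 mod 386 = 57 (at t = -13), with v = -26.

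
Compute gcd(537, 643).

1

gcd(643, 537) = 1  (643 = 1·537 + 106, 537 = 5·106 + 7, 106 = 15·7 + 1, 7 = 7·1).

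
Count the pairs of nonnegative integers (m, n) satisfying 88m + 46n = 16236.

gcd(88, 46):
  88 = 1*46 + 42
  46 = 1*42 + 4
  42 = 10*4 + 2
  4 = 2*2
so gcd(88, 46) = 2.
Back-substitute for Bézout coefficients:
  2 = 42 - 10*4
  ... = 88*(11) + 46*(-21)
Scale by 8118: one solution is (89298, -170478). Reduce m mod 23: (12, 330).
General: m = 12 + 23t, n = 330 - 44t.
m ≥ 0 ⇒ t ≥ 0; n ≥ 0 ⇒ t ≤ 7. So t ∈ [0, 7]: 8 solutions.

8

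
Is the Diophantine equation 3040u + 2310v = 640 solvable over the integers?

gcd(3040, 2310):
  3040 = 1*2310 + 730
  2310 = 3*730 + 120
  730 = 6*120 + 10
  120 = 12*10
so gcd(3040, 2310) = 10.
10 divides 640, so integer solutions exist.

yes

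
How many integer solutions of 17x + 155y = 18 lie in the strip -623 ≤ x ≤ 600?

gcd(155, 17) = 1.
By Bézout, 17·(73) + 155·(-8) = 1.
Particular solution: (74, -8).
General solution: x = 74 + 155t, y = -8 - 17t for integer t.
-623 ≤ 74 + 155t ≤ 600 gives t ∈ [-4, 3], which is 8 values.

8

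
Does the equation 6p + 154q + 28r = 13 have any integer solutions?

gcd(154, 6):
  154 = 25×6 + 4
  6 = 1×4 + 2
  4 = 2×2
so gcd(154, 6) = 2.
gcd(2, 28) = 2.
2 does not divide 13 (remainder 1), so no integer solutions.

no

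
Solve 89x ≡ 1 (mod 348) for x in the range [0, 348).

gcd(348, 89) = 1  (348 = 3×89 + 81, 89 = 1×81 + 8, 81 = 10×8 + 1, 8 = 8×1).
Back-substituting, 89×(-43) + 348×(11) = 1.
So 89×-43 ≡ 1 (mod 348), and -43 mod 348 = 305.

305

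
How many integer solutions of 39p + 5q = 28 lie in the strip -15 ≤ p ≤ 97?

23

gcd(39, 5) = 1.
By Bézout, 39·(-1) + 5·(8) = 1.
Particular solution: (2, -10).
General solution: p = 2 + 5t, q = -10 - 39t for integer t.
-15 ≤ 2 + 5t ≤ 97 gives t ∈ [-3, 19], which is 23 values.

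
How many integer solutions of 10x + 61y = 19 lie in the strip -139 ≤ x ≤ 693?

14

gcd(61, 10) = 1.
By Bézout, 10·(-6) + 61·(1) = 1.
Particular solution: (8, -1).
General solution: x = 8 + 61t, y = -1 - 10t for integer t.
-139 ≤ 8 + 61t ≤ 693 gives t ∈ [-2, 11], which is 14 values.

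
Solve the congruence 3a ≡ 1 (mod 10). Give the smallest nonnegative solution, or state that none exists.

gcd(10, 3) = 1  (10 = 3·3 + 1, 3 = 3·1).
1 divides 1, so solutions exist.
Back-substituting, 3·(-3) + 10·(1) = 1.
So 3·(-3) ≡ 1 (mod 10); multiply by 1: a ≡ -3 (mod 10).
Smallest nonnegative: a = -3 mod 10 = 7.

7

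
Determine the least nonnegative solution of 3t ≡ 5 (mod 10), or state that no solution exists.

gcd(10, 3) = 1  (10 = 3×3 + 1, 3 = 3×1).
1 divides 5, so solutions exist.
Back-substituting, 3×(-3) + 10×(1) = 1.
So 3×(-3) ≡ 1 (mod 10); multiply by 5: t ≡ -15 (mod 10).
Smallest nonnegative: t = -15 mod 10 = 5.

5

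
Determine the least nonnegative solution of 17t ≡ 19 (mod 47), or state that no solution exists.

gcd(47, 17):
  47 = 2×17 + 13
  17 = 1×13 + 4
  13 = 3×4 + 1
  4 = 4×1
so gcd(47, 17) = 1.
1 divides 19, so solutions exist.
Back-substitute for Bézout coefficients:
  1 = 13 - 3×4
  ... = 17×(-11) + 47×(4)
So 17×(-11) ≡ 1 (mod 47); multiply by 19: t ≡ -209 (mod 47).
Smallest nonnegative: t = -209 mod 47 = 26.

26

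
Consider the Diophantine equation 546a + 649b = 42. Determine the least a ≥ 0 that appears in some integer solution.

gcd(649, 546):
  649 = 1*546 + 103
  546 = 5*103 + 31
  103 = 3*31 + 10
  31 = 3*10 + 1
  10 = 10*1
so gcd(649, 546) = 1.
1 divides 42, so solutions exist.
Back-substitute for Bézout coefficients:
  1 = 31 - 3*10
  ... = 546*(63) + 649*(-53)
Scale by 42/1 = 42: (a₀, b₀) = (2646, -2226).
General solution: a = 2646 + 649t, b = -2226 - 546t for integer t.
a ≥ 0: smallest is 2646 mod 649 = 50 (at t = -4), with b = -42.

50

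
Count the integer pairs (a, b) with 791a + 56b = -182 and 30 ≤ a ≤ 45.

2

gcd(791, 56) = 7.
By Bézout, 791*(1) + 56*(-14) = 7.
Particular solution: (6, -88).
General solution: a = 6 + 8t, b = -88 - 113t for integer t.
30 ≤ 6 + 8t ≤ 45 gives t ∈ [3, 4], which is 2 values.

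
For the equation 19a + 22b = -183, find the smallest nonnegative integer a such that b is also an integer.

17

gcd(22, 19):
  22 = 1*19 + 3
  19 = 6*3 + 1
  3 = 3*1
so gcd(22, 19) = 1.
1 divides -183, so solutions exist.
Back-substitute for Bézout coefficients:
  1 = 19 - 6*3
  ... = 19*(7) + 22*(-6)
Scale by -183/1 = -183: (a₀, b₀) = (-1281, 1098).
General solution: a = -1281 + 22t, b = 1098 - 19t for integer t.
a ≥ 0: smallest is -1281 mod 22 = 17 (at t = 59), with b = -23.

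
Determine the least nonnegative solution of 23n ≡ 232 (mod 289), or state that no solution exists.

186

gcd(289, 23) = 1  (289 = 12·23 + 13, 23 = 1·13 + 10, 13 = 1·10 + 3, 10 = 3·3 + 1, 3 = 3·1).
1 divides 232, so solutions exist.
Back-substituting, 23·(88) + 289·(-7) = 1.
So 23·(88) ≡ 1 (mod 289); multiply by 232: n ≡ 20416 (mod 289).
Smallest nonnegative: n = 20416 mod 289 = 186.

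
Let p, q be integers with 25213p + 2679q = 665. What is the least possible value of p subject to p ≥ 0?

gcd(25213, 2679):
  25213 = 9·2679 + 1102
  2679 = 2·1102 + 475
  1102 = 2·475 + 152
  475 = 3·152 + 19
  152 = 8·19
so gcd(25213, 2679) = 19.
19 divides 665, so solutions exist.
Back-substitute for Bézout coefficients:
  19 = 475 - 3·152
  ... = 25213·(-17) + 2679·(160)
Scale by 665/19 = 35: (p₀, q₀) = (-595, 5600).
General solution: p = -595 + 141t, q = 5600 - 1327t for integer t.
p ≥ 0: smallest is -595 mod 141 = 110 (at t = 5), with q = -1035.

110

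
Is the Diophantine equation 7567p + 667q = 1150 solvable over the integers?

gcd(7567, 667) = 23.
23 divides 1150, so integer solutions exist.

yes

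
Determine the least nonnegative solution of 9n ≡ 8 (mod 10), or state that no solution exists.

2

gcd(10, 9) = 1.
1 divides 8, so solutions exist.
By Bézout, 9·(-1) + 10·(1) = 1.
So 9·(-1) ≡ 1 (mod 10); multiply by 8: n ≡ -8 (mod 10).
Smallest nonnegative: n = -8 mod 10 = 2.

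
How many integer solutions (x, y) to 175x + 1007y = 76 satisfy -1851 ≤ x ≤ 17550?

19

gcd(1007, 175) = 1  (1007 = 5×175 + 132, 175 = 1×132 + 43, 132 = 3×43 + 3, 43 = 14×3 + 1, 3 = 3×1).
Back-substituting, 175×(328) + 1007×(-57) = 1.
Scale by 76: particular solution (24928, -4332); reduce x mod 1007: (760, -132).
General solution: x = 760 + 1007t, y = -132 - 175t for integer t.
-1851 ≤ 760 + 1007t ≤ 17550 gives t ∈ [-2, 16], which is 19 values.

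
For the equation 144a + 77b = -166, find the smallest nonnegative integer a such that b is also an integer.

gcd(144, 77) = 1  (144 = 1*77 + 67, 77 = 1*67 + 10, 67 = 6*10 + 7, 10 = 1*7 + 3, 7 = 2*3 + 1, 3 = 3*1).
1 divides -166, so solutions exist.
Back-substituting, 144*(23) + 77*(-43) = 1.
Scale by -166/1 = -166: (a₀, b₀) = (-3818, 7138).
General solution: a = -3818 + 77t, b = 7138 - 144t for integer t.
a ≥ 0: smallest is -3818 mod 77 = 32 (at t = 50), with b = -62.

32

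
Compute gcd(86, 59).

1

gcd(86, 59):
  86 = 1×59 + 27
  59 = 2×27 + 5
  27 = 5×5 + 2
  5 = 2×2 + 1
  2 = 2×1
so gcd(86, 59) = 1.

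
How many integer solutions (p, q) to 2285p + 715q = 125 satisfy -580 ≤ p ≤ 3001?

25

gcd(2285, 715) = 5.
By Bézout, 2285×(46) + 715×(-147) = 5.
Particular solution: (6, -19).
General solution: p = 6 + 143t, q = -19 - 457t for integer t.
-580 ≤ 6 + 143t ≤ 3001 gives t ∈ [-4, 20], which is 25 values.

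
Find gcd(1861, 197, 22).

gcd(1861, 197) = 1.
gcd(1, 22) = 1.

1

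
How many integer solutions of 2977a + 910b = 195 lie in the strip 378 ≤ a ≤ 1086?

gcd(2977, 910) = 13  (2977 = 3*910 + 247, 910 = 3*247 + 169, 247 = 1*169 + 78, 169 = 2*78 + 13, 78 = 6*13).
Back-substituting, 2977*(-11) + 910*(36) = 13.
Scale by 15: particular solution (-165, 540); reduce a mod 70: (45, -147).
General solution: a = 45 + 70t, b = -147 - 229t for integer t.
378 ≤ 45 + 70t ≤ 1086 gives t ∈ [5, 14], which is 10 values.

10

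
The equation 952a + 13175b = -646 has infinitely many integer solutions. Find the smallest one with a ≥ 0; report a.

27

gcd(13175, 952):
  13175 = 13*952 + 799
  952 = 1*799 + 153
  799 = 5*153 + 34
  153 = 4*34 + 17
  34 = 2*17
so gcd(13175, 952) = 17.
17 divides -646, so solutions exist.
Back-substitute for Bézout coefficients:
  17 = 153 - 4*34
  ... = 952*(346) + 13175*(-25)
Scale by -646/17 = -38: (a₀, b₀) = (-13148, 950).
General solution: a = -13148 + 775t, b = 950 - 56t for integer t.
a ≥ 0: smallest is -13148 mod 775 = 27 (at t = 17), with b = -2.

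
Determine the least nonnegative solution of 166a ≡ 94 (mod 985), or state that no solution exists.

499

gcd(985, 166):
  985 = 5×166 + 155
  166 = 1×155 + 11
  155 = 14×11 + 1
  11 = 11×1
so gcd(985, 166) = 1.
1 divides 94, so solutions exist.
Back-substitute for Bézout coefficients:
  1 = 155 - 14×11
  ... = 166×(-89) + 985×(15)
So 166×(-89) ≡ 1 (mod 985); multiply by 94: a ≡ -8366 (mod 985).
Smallest nonnegative: a = -8366 mod 985 = 499.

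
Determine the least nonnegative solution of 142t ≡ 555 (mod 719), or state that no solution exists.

171

gcd(719, 142) = 1  (719 = 5·142 + 9, 142 = 15·9 + 7, 9 = 1·7 + 2, 7 = 3·2 + 1, 2 = 2·1).
1 divides 555, so solutions exist.
Back-substituting, 142·(319) + 719·(-63) = 1.
So 142·(319) ≡ 1 (mod 719); multiply by 555: t ≡ 177045 (mod 719).
Smallest nonnegative: t = 177045 mod 719 = 171.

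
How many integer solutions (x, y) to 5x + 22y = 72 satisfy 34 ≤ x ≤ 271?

gcd(22, 5):
  22 = 4×5 + 2
  5 = 2×2 + 1
  2 = 2×1
so gcd(22, 5) = 1.
Back-substitute for Bézout coefficients:
  1 = 5 - 2×2
  ... = 5×(9) + 22×(-2)
Scale by 72: particular solution (648, -144); reduce x mod 22: (10, 1).
General solution: x = 10 + 22t, y = 1 - 5t for integer t.
34 ≤ 10 + 22t ≤ 271 gives t ∈ [2, 11], which is 10 values.

10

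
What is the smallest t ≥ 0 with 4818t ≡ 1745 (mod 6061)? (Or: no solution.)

no solution

gcd(6061, 4818):
  6061 = 1×4818 + 1243
  4818 = 3×1243 + 1089
  1243 = 1×1089 + 154
  1089 = 7×154 + 11
  154 = 14×11
so gcd(6061, 4818) = 11.
11 does not divide 1745, so the congruence has no solution.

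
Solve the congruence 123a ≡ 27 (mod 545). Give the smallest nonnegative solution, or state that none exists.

399

gcd(545, 123):
  545 = 4×123 + 53
  123 = 2×53 + 17
  53 = 3×17 + 2
  17 = 8×2 + 1
  2 = 2×1
so gcd(545, 123) = 1.
1 divides 27, so solutions exist.
Back-substitute for Bézout coefficients:
  1 = 17 - 8×2
  ... = 123×(257) + 545×(-58)
So 123×(257) ≡ 1 (mod 545); multiply by 27: a ≡ 6939 (mod 545).
Smallest nonnegative: a = 6939 mod 545 = 399.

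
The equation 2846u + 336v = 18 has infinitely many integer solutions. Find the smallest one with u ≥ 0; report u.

gcd(2846, 336):
  2846 = 8·336 + 158
  336 = 2·158 + 20
  158 = 7·20 + 18
  20 = 1·18 + 2
  18 = 9·2
so gcd(2846, 336) = 2.
2 divides 18, so solutions exist.
Back-substitute for Bézout coefficients:
  2 = 20 - 1·18
  ... = 2846·(-17) + 336·(144)
Scale by 18/2 = 9: (u₀, v₀) = (-153, 1296).
General solution: u = -153 + 168t, v = 1296 - 1423t for integer t.
u ≥ 0: smallest is -153 mod 168 = 15 (at t = 1), with v = -127.

15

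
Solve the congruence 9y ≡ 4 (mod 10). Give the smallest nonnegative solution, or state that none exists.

gcd(10, 9) = 1  (10 = 1·9 + 1, 9 = 9·1).
1 divides 4, so solutions exist.
Back-substituting, 9·(-1) + 10·(1) = 1.
So 9·(-1) ≡ 1 (mod 10); multiply by 4: y ≡ -4 (mod 10).
Smallest nonnegative: y = -4 mod 10 = 6.

6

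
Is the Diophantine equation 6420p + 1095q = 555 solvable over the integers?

gcd(6420, 1095) = 15.
15 divides 555, so integer solutions exist.

yes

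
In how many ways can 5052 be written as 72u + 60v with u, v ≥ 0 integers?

14

gcd(72, 60):
  72 = 1*60 + 12
  60 = 5*12
so gcd(72, 60) = 12.
Back-substitute for Bézout coefficients:
  12 = 72 - 1*60
  ... = 72*(1) + 60*(-1)
Scale by 421: one solution is (421, -421). Reduce u mod 5: (1, 83).
General: u = 1 + 5t, v = 83 - 6t.
u ≥ 0 ⇒ t ≥ 0; v ≥ 0 ⇒ t ≤ 13. So t ∈ [0, 13]: 14 solutions.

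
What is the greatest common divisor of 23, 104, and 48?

1

gcd(104, 23) = 1.
gcd(1, 48) = 1.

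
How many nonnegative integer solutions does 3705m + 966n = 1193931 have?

1

gcd(3705, 966):
  3705 = 3×966 + 807
  966 = 1×807 + 159
  807 = 5×159 + 12
  159 = 13×12 + 3
  12 = 4×3
so gcd(3705, 966) = 3.
Back-substitute for Bézout coefficients:
  3 = 159 - 13×12
  ... = 3705×(-79) + 966×(303)
Scale by 397977: one solution is (-31440183, 120587031). Reduce m mod 322: (219, 396).
General: m = 219 + 322t, n = 396 - 1235t.
m ≥ 0 ⇒ t ≥ 0; n ≥ 0 ⇒ t ≤ 0. So t ∈ [0, 0]: 1 solution.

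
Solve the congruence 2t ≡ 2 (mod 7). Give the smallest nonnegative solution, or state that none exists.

gcd(7, 2):
  7 = 3×2 + 1
  2 = 2×1
so gcd(7, 2) = 1.
1 divides 2, so solutions exist.
Back-substitute for Bézout coefficients:
  1 = 7 - 3×2
  ... = 2×(-3) + 7×(1)
So 2×(-3) ≡ 1 (mod 7); multiply by 2: t ≡ -6 (mod 7).
Smallest nonnegative: t = -6 mod 7 = 1.

1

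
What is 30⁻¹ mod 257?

gcd(257, 30) = 1  (257 = 8×30 + 17, 30 = 1×17 + 13, 17 = 1×13 + 4, 13 = 3×4 + 1, 4 = 4×1).
Back-substituting, 30×(60) + 257×(-7) = 1.
So 30×60 ≡ 1 (mod 257), and 60 mod 257 = 60.

60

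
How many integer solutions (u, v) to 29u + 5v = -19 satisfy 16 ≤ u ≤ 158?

gcd(29, 5) = 1  (29 = 5*5 + 4, 5 = 1*4 + 1, 4 = 4*1).
Back-substituting, 29*(-1) + 5*(6) = 1.
Scale by -19: particular solution (19, -114); reduce u mod 5: (4, -27).
General solution: u = 4 + 5t, v = -27 - 29t for integer t.
16 ≤ 4 + 5t ≤ 158 gives t ∈ [3, 30], which is 28 values.

28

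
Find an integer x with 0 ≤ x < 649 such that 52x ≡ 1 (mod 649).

gcd(649, 52) = 1  (649 = 12*52 + 25, 52 = 2*25 + 2, 25 = 12*2 + 1, 2 = 2*1).
Back-substituting, 52*(-312) + 649*(25) = 1.
So 52*-312 ≡ 1 (mod 649), and -312 mod 649 = 337.

337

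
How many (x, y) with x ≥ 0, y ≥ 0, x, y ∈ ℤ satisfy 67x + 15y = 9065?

9

gcd(67, 15) = 1.
By Bézout, 67×(-2) + 15×(9) = 1.
One solution: (5, 582).
General: x = 5 + 15t, y = 582 - 67t.
x ≥ 0 ⇒ t ≥ 0; y ≥ 0 ⇒ t ≤ 8. So t ∈ [0, 8]: 9 solutions.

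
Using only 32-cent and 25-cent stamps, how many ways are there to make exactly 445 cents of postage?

Need nonnegative integers with 32j + 25k = 445.
gcd(32, 25) = 1, and 32·(-7) + 25·(9) = 1.
So (j₀, k₀) = (-3115, 4005); general j = -3115 + 25t, k = 4005 - 32t.
j ≥ 0 ⇒ t ≥ 125; k ≥ 0 ⇒ t ≤ 125. That's 1 value of t.

1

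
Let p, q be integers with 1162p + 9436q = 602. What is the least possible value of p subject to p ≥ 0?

gcd(9436, 1162):
  9436 = 8·1162 + 140
  1162 = 8·140 + 42
  140 = 3·42 + 14
  42 = 3·14
so gcd(9436, 1162) = 14.
14 divides 602, so solutions exist.
Back-substitute for Bézout coefficients:
  14 = 140 - 3·42
  ... = 1162·(-203) + 9436·(25)
Scale by 602/14 = 43: (p₀, q₀) = (-8729, 1075).
General solution: p = -8729 + 674t, q = 1075 - 83t for integer t.
p ≥ 0: smallest is -8729 mod 674 = 33 (at t = 13), with q = -4.

33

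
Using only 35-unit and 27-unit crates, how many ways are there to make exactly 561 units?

Need nonnegative integers with 35j + 27k = 561.
gcd(35, 27) = 1, and 35·(-10) + 27·(13) = 1.
So (j₀, k₀) = (-5610, 7293); general j = -5610 + 27t, k = 7293 - 35t.
j ≥ 0 ⇒ t ≥ 208; k ≥ 0 ⇒ t ≤ 208. That's 1 value of t.

1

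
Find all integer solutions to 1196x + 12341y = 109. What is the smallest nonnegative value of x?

1228

gcd(12341, 1196):
  12341 = 10*1196 + 381
  1196 = 3*381 + 53
  381 = 7*53 + 10
  53 = 5*10 + 3
  10 = 3*3 + 1
  3 = 3*1
so gcd(12341, 1196) = 1.
1 divides 109, so solutions exist.
Back-substitute for Bézout coefficients:
  1 = 10 - 3*3
  ... = 1196*(-3725) + 12341*(361)
Scale by 109/1 = 109: (x₀, y₀) = (-406025, 39349).
General solution: x = -406025 + 12341t, y = 39349 - 1196t for integer t.
x ≥ 0: smallest is -406025 mod 12341 = 1228 (at t = 33), with y = -119.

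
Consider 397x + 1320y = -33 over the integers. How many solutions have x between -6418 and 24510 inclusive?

23

gcd(1320, 397) = 1.
By Bézout, 397*(133) + 1320*(-40) = 1.
Particular solution: (891, -268).
General solution: x = 891 + 1320t, y = -268 - 397t for integer t.
-6418 ≤ 891 + 1320t ≤ 24510 gives t ∈ [-5, 17], which is 23 values.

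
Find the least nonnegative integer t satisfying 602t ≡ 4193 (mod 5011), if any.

2629

gcd(5011, 602) = 1  (5011 = 8·602 + 195, 602 = 3·195 + 17, 195 = 11·17 + 8, 17 = 2·8 + 1, 8 = 8·1).
1 divides 4193, so solutions exist.
Back-substituting, 602·(591) + 5011·(-71) = 1.
So 602·(591) ≡ 1 (mod 5011); multiply by 4193: t ≡ 2478063 (mod 5011).
Smallest nonnegative: t = 2478063 mod 5011 = 2629.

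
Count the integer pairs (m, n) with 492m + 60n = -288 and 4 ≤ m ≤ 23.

4

gcd(492, 60):
  492 = 8·60 + 12
  60 = 5·12
so gcd(492, 60) = 12.
Back-substitute for Bézout coefficients:
  12 = 492 - 8·60
  ... = 492·(1) + 60·(-8)
Scale by -24: particular solution (-24, 192); reduce m mod 5: (1, -13).
General solution: m = 1 + 5t, n = -13 - 41t for integer t.
4 ≤ 1 + 5t ≤ 23 gives t ∈ [1, 4], which is 4 values.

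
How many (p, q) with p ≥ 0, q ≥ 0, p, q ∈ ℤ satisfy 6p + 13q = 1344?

gcd(13, 6) = 1  (13 = 2*6 + 1, 6 = 6*1).
Back-substituting, 6*(-2) + 13*(1) = 1.
Scale by 1344: one solution is (-2688, 1344). Reduce p mod 13: (3, 102).
General: p = 3 + 13t, q = 102 - 6t.
p ≥ 0 ⇒ t ≥ 0; q ≥ 0 ⇒ t ≤ 17. So t ∈ [0, 17]: 18 solutions.

18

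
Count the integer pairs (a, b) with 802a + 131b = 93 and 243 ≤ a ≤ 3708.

gcd(802, 131):
  802 = 6×131 + 16
  131 = 8×16 + 3
  16 = 5×3 + 1
  3 = 3×1
so gcd(802, 131) = 1.
Back-substitute for Bézout coefficients:
  1 = 16 - 5×3
  ... = 802×(41) + 131×(-251)
Scale by 93: particular solution (3813, -23343); reduce a mod 131: (14, -85).
General solution: a = 14 + 131t, b = -85 - 802t for integer t.
243 ≤ 14 + 131t ≤ 3708 gives t ∈ [2, 28], which is 27 values.

27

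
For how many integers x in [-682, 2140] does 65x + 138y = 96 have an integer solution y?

20

gcd(138, 65) = 1.
By Bézout, 65·(17) + 138·(-8) = 1.
Particular solution: (114, -53).
General solution: x = 114 + 138t, y = -53 - 65t for integer t.
-682 ≤ 114 + 138t ≤ 2140 gives t ∈ [-5, 14], which is 20 values.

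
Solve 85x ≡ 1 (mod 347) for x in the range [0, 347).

gcd(347, 85) = 1  (347 = 4×85 + 7, 85 = 12×7 + 1, 7 = 7×1).
Back-substituting, 85×(49) + 347×(-12) = 1.
So 85×49 ≡ 1 (mod 347), and 49 mod 347 = 49.

49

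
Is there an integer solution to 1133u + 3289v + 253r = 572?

yes

gcd(3289, 1133):
  3289 = 2·1133 + 1023
  1133 = 1·1023 + 110
  1023 = 9·110 + 33
  110 = 3·33 + 11
  33 = 3·11
so gcd(3289, 1133) = 11.
gcd(11, 253) = 11.
11 divides 572, so integer solutions exist.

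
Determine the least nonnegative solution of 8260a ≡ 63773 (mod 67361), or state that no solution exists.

gcd(67361, 8260) = 7  (67361 = 8×8260 + 1281, 8260 = 6×1281 + 574, 1281 = 2×574 + 133, 574 = 4×133 + 42, 133 = 3×42 + 7, 42 = 6×7).
7 does not divide 63773, so the congruence has no solution.

no solution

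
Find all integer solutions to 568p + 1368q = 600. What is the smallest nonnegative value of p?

gcd(1368, 568):
  1368 = 2*568 + 232
  568 = 2*232 + 104
  232 = 2*104 + 24
  104 = 4*24 + 8
  24 = 3*8
so gcd(1368, 568) = 8.
8 divides 600, so solutions exist.
Back-substitute for Bézout coefficients:
  8 = 104 - 4*24
  ... = 568*(53) + 1368*(-22)
Scale by 600/8 = 75: (p₀, q₀) = (3975, -1650).
General solution: p = 3975 + 171t, q = -1650 - 71t for integer t.
p ≥ 0: smallest is 3975 mod 171 = 42 (at t = -23), with q = -17.

42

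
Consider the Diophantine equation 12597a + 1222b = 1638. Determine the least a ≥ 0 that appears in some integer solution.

40

gcd(12597, 1222):
  12597 = 10·1222 + 377
  1222 = 3·377 + 91
  377 = 4·91 + 13
  91 = 7·13
so gcd(12597, 1222) = 13.
13 divides 1638, so solutions exist.
Back-substitute for Bézout coefficients:
  13 = 377 - 4·91
  ... = 12597·(13) + 1222·(-134)
Scale by 1638/13 = 126: (a₀, b₀) = (1638, -16884).
General solution: a = 1638 + 94t, b = -16884 - 969t for integer t.
a ≥ 0: smallest is 1638 mod 94 = 40 (at t = -17), with b = -411.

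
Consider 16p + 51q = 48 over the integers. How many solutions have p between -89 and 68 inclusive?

3

gcd(51, 16):
  51 = 3*16 + 3
  16 = 5*3 + 1
  3 = 3*1
so gcd(51, 16) = 1.
Back-substitute for Bézout coefficients:
  1 = 16 - 5*3
  ... = 16*(16) + 51*(-5)
Scale by 48: particular solution (768, -240); reduce p mod 51: (3, 0).
General solution: p = 3 + 51t, q = 0 - 16t for integer t.
-89 ≤ 3 + 51t ≤ 68 gives t ∈ [-1, 1], which is 3 values.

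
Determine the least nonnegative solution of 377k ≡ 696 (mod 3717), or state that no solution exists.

3147

gcd(3717, 377) = 1.
1 divides 696, so solutions exist.
By Bézout, 377×(-631) + 3717×(64) = 1.
So 377×(-631) ≡ 1 (mod 3717); multiply by 696: k ≡ -439176 (mod 3717).
Smallest nonnegative: k = -439176 mod 3717 = 3147.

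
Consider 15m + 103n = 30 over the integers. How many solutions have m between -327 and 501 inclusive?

8

gcd(103, 15) = 1.
By Bézout, 15·(-48) + 103·(7) = 1.
Particular solution: (2, 0).
General solution: m = 2 + 103t, n = 0 - 15t for integer t.
-327 ≤ 2 + 103t ≤ 501 gives t ∈ [-3, 4], which is 8 values.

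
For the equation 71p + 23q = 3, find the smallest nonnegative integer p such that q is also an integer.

13

gcd(71, 23) = 1  (71 = 3·23 + 2, 23 = 11·2 + 1, 2 = 2·1).
1 divides 3, so solutions exist.
Back-substituting, 71·(-11) + 23·(34) = 1.
Scale by 3/1 = 3: (p₀, q₀) = (-33, 102).
General solution: p = -33 + 23t, q = 102 - 71t for integer t.
p ≥ 0: smallest is -33 mod 23 = 13 (at t = 2), with q = -40.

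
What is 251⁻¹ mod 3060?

2231

gcd(3060, 251) = 1  (3060 = 12·251 + 48, 251 = 5·48 + 11, 48 = 4·11 + 4, 11 = 2·4 + 3, 4 = 1·3 + 1, 3 = 3·1).
Back-substituting, 251·(-829) + 3060·(68) = 1.
So 251·-829 ≡ 1 (mod 3060), and -829 mod 3060 = 2231.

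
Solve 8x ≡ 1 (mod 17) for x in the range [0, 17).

15

gcd(17, 8) = 1  (17 = 2·8 + 1, 8 = 8·1).
Back-substituting, 8·(-2) + 17·(1) = 1.
So 8·-2 ≡ 1 (mod 17), and -2 mod 17 = 15.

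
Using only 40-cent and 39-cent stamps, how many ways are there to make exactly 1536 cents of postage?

Need nonnegative integers with 40j + 39k = 1536.
gcd(40, 39) = 1, and 40·(1) + 39·(-1) = 1.
So (j₀, k₀) = (1536, -1536); general j = 1536 + 39t, k = -1536 - 40t.
j ≥ 0 ⇒ t ≥ -39; k ≥ 0 ⇒ t ≤ -39. That's 1 value of t.

1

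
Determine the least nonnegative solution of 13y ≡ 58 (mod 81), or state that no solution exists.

73

gcd(81, 13) = 1.
1 divides 58, so solutions exist.
By Bézout, 13×(25) + 81×(-4) = 1.
So 13×(25) ≡ 1 (mod 81); multiply by 58: y ≡ 1450 (mod 81).
Smallest nonnegative: y = 1450 mod 81 = 73.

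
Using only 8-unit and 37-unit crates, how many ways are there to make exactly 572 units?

2

Need nonnegative integers with 8j + 37k = 572.
gcd(8, 37) = 1, and 8·(14) + 37·(-3) = 1.
So (j₀, k₀) = (8008, -1716); general j = 8008 + 37t, k = -1716 - 8t.
j ≥ 0 ⇒ t ≥ -216; k ≥ 0 ⇒ t ≤ -215. That's 2 values of t.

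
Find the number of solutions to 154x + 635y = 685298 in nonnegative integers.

7

gcd(635, 154) = 1  (635 = 4·154 + 19, 154 = 8·19 + 2, 19 = 9·2 + 1, 2 = 2·1).
Back-substituting, 154·(-301) + 635·(73) = 1.
Scale by 685298: one solution is (-206274698, 50026754). Reduce x mod 635: (607, 932).
General: x = 607 + 635t, y = 932 - 154t.
x ≥ 0 ⇒ t ≥ 0; y ≥ 0 ⇒ t ≤ 6. So t ∈ [0, 6]: 7 solutions.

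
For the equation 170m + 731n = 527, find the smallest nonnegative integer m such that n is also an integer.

16

gcd(731, 170) = 17  (731 = 4*170 + 51, 170 = 3*51 + 17, 51 = 3*17).
17 divides 527, so solutions exist.
Back-substituting, 170*(13) + 731*(-3) = 17.
Scale by 527/17 = 31: (m₀, n₀) = (403, -93).
General solution: m = 403 + 43t, n = -93 - 10t for integer t.
m ≥ 0: smallest is 403 mod 43 = 16 (at t = -9), with n = -3.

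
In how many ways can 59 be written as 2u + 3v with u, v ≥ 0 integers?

10

gcd(3, 2) = 1  (3 = 1·2 + 1, 2 = 2·1).
Back-substituting, 2·(-1) + 3·(1) = 1.
Scale by 59: one solution is (-59, 59). Reduce u mod 3: (1, 19).
General: u = 1 + 3t, v = 19 - 2t.
u ≥ 0 ⇒ t ≥ 0; v ≥ 0 ⇒ t ≤ 9. So t ∈ [0, 9]: 10 solutions.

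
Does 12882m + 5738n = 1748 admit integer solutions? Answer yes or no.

yes

gcd(12882, 5738):
  12882 = 2·5738 + 1406
  5738 = 4·1406 + 114
  1406 = 12·114 + 38
  114 = 3·38
so gcd(12882, 5738) = 38.
38 divides 1748, so integer solutions exist.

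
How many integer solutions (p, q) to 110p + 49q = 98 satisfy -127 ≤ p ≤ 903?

gcd(110, 49):
  110 = 2*49 + 12
  49 = 4*12 + 1
  12 = 12*1
so gcd(110, 49) = 1.
Back-substitute for Bézout coefficients:
  1 = 49 - 4*12
  ... = 110*(-4) + 49*(9)
Scale by 98: particular solution (-392, 882); reduce p mod 49: (0, 2).
General solution: p = 0 + 49t, q = 2 - 110t for integer t.
-127 ≤ 0 + 49t ≤ 903 gives t ∈ [-2, 18], which is 21 values.

21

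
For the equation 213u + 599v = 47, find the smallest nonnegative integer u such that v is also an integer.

gcd(599, 213):
  599 = 2×213 + 173
  213 = 1×173 + 40
  173 = 4×40 + 13
  40 = 3×13 + 1
  13 = 13×1
so gcd(599, 213) = 1.
1 divides 47, so solutions exist.
Back-substitute for Bézout coefficients:
  1 = 40 - 3×13
  ... = 213×(45) + 599×(-16)
Scale by 47/1 = 47: (u₀, v₀) = (2115, -752).
General solution: u = 2115 + 599t, v = -752 - 213t for integer t.
u ≥ 0: smallest is 2115 mod 599 = 318 (at t = -3), with v = -113.

318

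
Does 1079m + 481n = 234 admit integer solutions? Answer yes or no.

yes

gcd(1079, 481) = 13.
13 divides 234, so integer solutions exist.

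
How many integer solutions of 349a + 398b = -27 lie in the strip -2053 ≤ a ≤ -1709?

gcd(398, 349) = 1  (398 = 1*349 + 49, 349 = 7*49 + 6, 49 = 8*6 + 1, 6 = 6*1).
Back-substituting, 349*(-65) + 398*(57) = 1.
Scale by -27: particular solution (1755, -1539); reduce a mod 398: (163, -143).
General solution: a = 163 + 398t, b = -143 - 349t for integer t.
-2053 ≤ 163 + 398t ≤ -1709 gives t ∈ [-5, -5], which is 1 value.

1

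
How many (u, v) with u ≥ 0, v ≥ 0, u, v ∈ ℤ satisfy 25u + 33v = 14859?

gcd(33, 25) = 1.
By Bézout, 25*(4) + 33*(-3) = 1.
One solution: (3, 448).
General: u = 3 + 33t, v = 448 - 25t.
u ≥ 0 ⇒ t ≥ 0; v ≥ 0 ⇒ t ≤ 17. So t ∈ [0, 17]: 18 solutions.

18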